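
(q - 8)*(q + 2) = q^2 - 6*q - 16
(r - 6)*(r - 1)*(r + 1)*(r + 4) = r^4 - 2*r^3 - 25*r^2 + 2*r + 24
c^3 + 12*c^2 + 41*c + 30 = (c + 1)*(c + 5)*(c + 6)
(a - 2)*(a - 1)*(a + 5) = a^3 + 2*a^2 - 13*a + 10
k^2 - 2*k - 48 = (k - 8)*(k + 6)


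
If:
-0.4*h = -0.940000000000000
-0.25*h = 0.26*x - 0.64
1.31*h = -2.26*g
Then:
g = -1.36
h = 2.35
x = 0.20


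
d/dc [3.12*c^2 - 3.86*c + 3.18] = 6.24*c - 3.86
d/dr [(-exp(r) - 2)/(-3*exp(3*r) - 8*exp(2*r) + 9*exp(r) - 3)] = (-(exp(r) + 2)*(9*exp(2*r) + 16*exp(r) - 9) + 3*exp(3*r) + 8*exp(2*r) - 9*exp(r) + 3)*exp(r)/(3*exp(3*r) + 8*exp(2*r) - 9*exp(r) + 3)^2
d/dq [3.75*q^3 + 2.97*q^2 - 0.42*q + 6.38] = 11.25*q^2 + 5.94*q - 0.42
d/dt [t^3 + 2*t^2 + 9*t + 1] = 3*t^2 + 4*t + 9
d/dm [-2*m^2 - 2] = -4*m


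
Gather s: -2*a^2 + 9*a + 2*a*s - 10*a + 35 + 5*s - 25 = -2*a^2 - a + s*(2*a + 5) + 10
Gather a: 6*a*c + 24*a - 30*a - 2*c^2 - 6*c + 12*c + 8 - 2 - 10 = a*(6*c - 6) - 2*c^2 + 6*c - 4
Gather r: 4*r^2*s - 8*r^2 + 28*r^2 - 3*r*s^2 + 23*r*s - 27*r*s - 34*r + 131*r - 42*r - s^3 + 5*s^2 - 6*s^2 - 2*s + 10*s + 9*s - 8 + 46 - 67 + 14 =r^2*(4*s + 20) + r*(-3*s^2 - 4*s + 55) - s^3 - s^2 + 17*s - 15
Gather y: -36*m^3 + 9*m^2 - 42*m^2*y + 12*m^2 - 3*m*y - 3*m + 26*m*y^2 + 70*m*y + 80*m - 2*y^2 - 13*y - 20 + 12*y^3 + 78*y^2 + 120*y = -36*m^3 + 21*m^2 + 77*m + 12*y^3 + y^2*(26*m + 76) + y*(-42*m^2 + 67*m + 107) - 20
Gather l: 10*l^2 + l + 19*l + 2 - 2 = 10*l^2 + 20*l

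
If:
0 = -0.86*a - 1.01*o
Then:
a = -1.17441860465116*o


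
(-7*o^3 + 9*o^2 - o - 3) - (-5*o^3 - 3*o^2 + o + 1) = -2*o^3 + 12*o^2 - 2*o - 4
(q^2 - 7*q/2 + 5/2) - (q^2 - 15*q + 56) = 23*q/2 - 107/2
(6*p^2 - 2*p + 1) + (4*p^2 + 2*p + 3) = 10*p^2 + 4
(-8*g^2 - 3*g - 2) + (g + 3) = -8*g^2 - 2*g + 1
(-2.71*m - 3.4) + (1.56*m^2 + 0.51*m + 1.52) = 1.56*m^2 - 2.2*m - 1.88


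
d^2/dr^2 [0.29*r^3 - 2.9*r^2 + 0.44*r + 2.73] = 1.74*r - 5.8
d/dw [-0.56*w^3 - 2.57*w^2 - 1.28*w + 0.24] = -1.68*w^2 - 5.14*w - 1.28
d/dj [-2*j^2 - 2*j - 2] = -4*j - 2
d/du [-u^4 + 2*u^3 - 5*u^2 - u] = -4*u^3 + 6*u^2 - 10*u - 1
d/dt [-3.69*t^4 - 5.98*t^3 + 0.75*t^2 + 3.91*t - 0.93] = -14.76*t^3 - 17.94*t^2 + 1.5*t + 3.91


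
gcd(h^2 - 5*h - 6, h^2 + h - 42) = h - 6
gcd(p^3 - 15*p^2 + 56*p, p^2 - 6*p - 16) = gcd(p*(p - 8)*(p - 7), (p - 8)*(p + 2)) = p - 8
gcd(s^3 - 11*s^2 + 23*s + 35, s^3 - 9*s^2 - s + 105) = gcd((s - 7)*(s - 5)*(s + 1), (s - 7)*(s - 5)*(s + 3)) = s^2 - 12*s + 35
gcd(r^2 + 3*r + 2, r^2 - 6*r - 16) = r + 2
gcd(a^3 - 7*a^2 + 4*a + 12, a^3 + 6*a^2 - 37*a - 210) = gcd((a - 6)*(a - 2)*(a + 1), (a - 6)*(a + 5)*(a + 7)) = a - 6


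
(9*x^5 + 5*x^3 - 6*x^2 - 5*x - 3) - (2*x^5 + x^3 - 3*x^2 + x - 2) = 7*x^5 + 4*x^3 - 3*x^2 - 6*x - 1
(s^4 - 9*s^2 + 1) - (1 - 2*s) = s^4 - 9*s^2 + 2*s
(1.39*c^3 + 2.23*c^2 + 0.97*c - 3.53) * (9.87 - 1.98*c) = -2.7522*c^4 + 9.3039*c^3 + 20.0895*c^2 + 16.5633*c - 34.8411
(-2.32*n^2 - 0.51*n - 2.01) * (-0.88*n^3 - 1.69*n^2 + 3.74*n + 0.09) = 2.0416*n^5 + 4.3696*n^4 - 6.0461*n^3 + 1.2807*n^2 - 7.5633*n - 0.1809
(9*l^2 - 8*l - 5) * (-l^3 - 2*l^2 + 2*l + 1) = -9*l^5 - 10*l^4 + 39*l^3 + 3*l^2 - 18*l - 5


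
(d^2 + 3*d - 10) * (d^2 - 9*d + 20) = d^4 - 6*d^3 - 17*d^2 + 150*d - 200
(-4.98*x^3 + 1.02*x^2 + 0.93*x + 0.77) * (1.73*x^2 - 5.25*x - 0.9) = -8.6154*x^5 + 27.9096*x^4 + 0.7359*x^3 - 4.4684*x^2 - 4.8795*x - 0.693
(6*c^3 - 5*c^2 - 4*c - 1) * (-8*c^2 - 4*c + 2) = -48*c^5 + 16*c^4 + 64*c^3 + 14*c^2 - 4*c - 2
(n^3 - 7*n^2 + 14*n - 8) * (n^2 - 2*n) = n^5 - 9*n^4 + 28*n^3 - 36*n^2 + 16*n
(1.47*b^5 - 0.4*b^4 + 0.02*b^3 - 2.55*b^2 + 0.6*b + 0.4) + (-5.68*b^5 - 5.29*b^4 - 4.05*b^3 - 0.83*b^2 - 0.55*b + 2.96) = -4.21*b^5 - 5.69*b^4 - 4.03*b^3 - 3.38*b^2 + 0.0499999999999999*b + 3.36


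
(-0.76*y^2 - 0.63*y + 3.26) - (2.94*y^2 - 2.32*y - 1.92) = -3.7*y^2 + 1.69*y + 5.18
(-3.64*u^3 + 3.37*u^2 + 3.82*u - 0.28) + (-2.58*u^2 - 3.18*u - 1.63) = -3.64*u^3 + 0.79*u^2 + 0.64*u - 1.91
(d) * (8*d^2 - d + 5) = 8*d^3 - d^2 + 5*d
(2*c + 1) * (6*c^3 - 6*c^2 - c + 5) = 12*c^4 - 6*c^3 - 8*c^2 + 9*c + 5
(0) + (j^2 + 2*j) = j^2 + 2*j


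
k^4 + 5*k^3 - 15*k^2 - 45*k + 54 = (k - 3)*(k - 1)*(k + 3)*(k + 6)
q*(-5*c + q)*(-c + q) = 5*c^2*q - 6*c*q^2 + q^3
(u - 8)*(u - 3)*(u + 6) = u^3 - 5*u^2 - 42*u + 144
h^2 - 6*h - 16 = (h - 8)*(h + 2)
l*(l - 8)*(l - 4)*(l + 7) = l^4 - 5*l^3 - 52*l^2 + 224*l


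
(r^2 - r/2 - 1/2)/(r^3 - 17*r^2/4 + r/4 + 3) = 2*(2*r + 1)/(4*r^2 - 13*r - 12)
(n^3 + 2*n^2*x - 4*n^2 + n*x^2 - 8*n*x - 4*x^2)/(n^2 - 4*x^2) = (n^3 + 2*n^2*x - 4*n^2 + n*x^2 - 8*n*x - 4*x^2)/(n^2 - 4*x^2)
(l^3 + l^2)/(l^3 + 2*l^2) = (l + 1)/(l + 2)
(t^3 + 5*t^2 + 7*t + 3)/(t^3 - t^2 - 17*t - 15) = (t + 1)/(t - 5)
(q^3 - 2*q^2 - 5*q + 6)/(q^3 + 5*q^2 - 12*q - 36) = (q - 1)/(q + 6)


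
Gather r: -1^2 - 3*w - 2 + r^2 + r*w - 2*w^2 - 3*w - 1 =r^2 + r*w - 2*w^2 - 6*w - 4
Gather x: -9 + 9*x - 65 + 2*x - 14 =11*x - 88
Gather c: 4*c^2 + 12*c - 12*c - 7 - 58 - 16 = 4*c^2 - 81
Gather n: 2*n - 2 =2*n - 2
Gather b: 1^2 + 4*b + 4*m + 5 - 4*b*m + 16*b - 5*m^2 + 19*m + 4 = b*(20 - 4*m) - 5*m^2 + 23*m + 10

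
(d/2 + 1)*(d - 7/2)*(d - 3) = d^3/2 - 9*d^2/4 - 5*d/4 + 21/2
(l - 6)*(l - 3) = l^2 - 9*l + 18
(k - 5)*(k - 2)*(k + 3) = k^3 - 4*k^2 - 11*k + 30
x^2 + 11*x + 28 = (x + 4)*(x + 7)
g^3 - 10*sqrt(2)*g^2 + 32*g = g*(g - 8*sqrt(2))*(g - 2*sqrt(2))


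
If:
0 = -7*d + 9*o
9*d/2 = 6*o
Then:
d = 0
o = 0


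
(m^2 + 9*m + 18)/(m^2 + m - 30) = (m + 3)/(m - 5)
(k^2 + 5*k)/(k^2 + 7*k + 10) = k/(k + 2)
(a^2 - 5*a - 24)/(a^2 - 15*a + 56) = (a + 3)/(a - 7)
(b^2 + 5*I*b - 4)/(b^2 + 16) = (b + I)/(b - 4*I)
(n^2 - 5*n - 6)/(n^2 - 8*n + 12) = (n + 1)/(n - 2)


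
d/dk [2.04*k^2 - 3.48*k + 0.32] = 4.08*k - 3.48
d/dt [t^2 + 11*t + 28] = 2*t + 11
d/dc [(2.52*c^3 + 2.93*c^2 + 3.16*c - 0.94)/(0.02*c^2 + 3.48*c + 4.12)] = (0.0504*c^4 + 17.5392*c^3 + 41.2804*c^2 + 24.1808*c + 16.2904)/(0.0004*c^4 + 0.1392*c^3 + 12.2752*c^2 + 28.6752*c + 16.9744)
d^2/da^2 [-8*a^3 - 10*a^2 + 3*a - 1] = -48*a - 20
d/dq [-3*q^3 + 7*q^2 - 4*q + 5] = -9*q^2 + 14*q - 4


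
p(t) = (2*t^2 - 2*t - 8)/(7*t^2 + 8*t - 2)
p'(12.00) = 0.00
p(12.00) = 0.23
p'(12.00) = 0.00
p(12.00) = 0.23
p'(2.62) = 0.12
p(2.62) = 0.01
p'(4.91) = 0.03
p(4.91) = 0.15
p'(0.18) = 789.86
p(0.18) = 24.90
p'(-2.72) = 0.01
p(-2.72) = 0.44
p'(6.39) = 0.02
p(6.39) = 0.18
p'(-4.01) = 0.02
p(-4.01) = 0.41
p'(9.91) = 0.01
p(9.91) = 0.22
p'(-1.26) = -16.49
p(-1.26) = 2.38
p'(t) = (-14*t - 8)*(2*t^2 - 2*t - 8)/(7*t^2 + 8*t - 2)^2 + (4*t - 2)/(7*t^2 + 8*t - 2) = 2*(15*t^2 + 52*t + 34)/(49*t^4 + 112*t^3 + 36*t^2 - 32*t + 4)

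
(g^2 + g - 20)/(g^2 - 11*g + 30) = (g^2 + g - 20)/(g^2 - 11*g + 30)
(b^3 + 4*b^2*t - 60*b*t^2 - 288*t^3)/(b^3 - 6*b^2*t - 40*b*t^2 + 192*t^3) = (-b - 6*t)/(-b + 4*t)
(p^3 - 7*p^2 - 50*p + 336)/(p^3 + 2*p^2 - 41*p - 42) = (p - 8)/(p + 1)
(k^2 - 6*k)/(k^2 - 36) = k/(k + 6)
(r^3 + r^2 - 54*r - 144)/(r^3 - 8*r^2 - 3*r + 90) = (r^2 - 2*r - 48)/(r^2 - 11*r + 30)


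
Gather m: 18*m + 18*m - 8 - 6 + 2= 36*m - 12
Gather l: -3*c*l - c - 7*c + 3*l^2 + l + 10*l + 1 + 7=-8*c + 3*l^2 + l*(11 - 3*c) + 8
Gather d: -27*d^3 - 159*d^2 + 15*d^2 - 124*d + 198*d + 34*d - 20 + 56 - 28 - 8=-27*d^3 - 144*d^2 + 108*d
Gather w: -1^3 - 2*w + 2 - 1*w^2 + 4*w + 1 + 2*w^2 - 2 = w^2 + 2*w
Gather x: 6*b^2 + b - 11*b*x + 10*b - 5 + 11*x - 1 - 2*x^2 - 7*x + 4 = 6*b^2 + 11*b - 2*x^2 + x*(4 - 11*b) - 2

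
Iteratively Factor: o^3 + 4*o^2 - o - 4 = (o + 4)*(o^2 - 1) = (o + 1)*(o + 4)*(o - 1)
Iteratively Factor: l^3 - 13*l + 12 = (l + 4)*(l^2 - 4*l + 3) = (l - 3)*(l + 4)*(l - 1)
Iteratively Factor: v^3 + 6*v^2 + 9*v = (v)*(v^2 + 6*v + 9) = v*(v + 3)*(v + 3)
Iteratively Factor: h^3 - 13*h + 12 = (h - 3)*(h^2 + 3*h - 4) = (h - 3)*(h - 1)*(h + 4)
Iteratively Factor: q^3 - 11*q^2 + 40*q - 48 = (q - 3)*(q^2 - 8*q + 16) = (q - 4)*(q - 3)*(q - 4)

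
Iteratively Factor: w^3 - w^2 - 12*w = (w - 4)*(w^2 + 3*w) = w*(w - 4)*(w + 3)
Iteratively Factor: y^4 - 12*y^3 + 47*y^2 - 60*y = (y - 5)*(y^3 - 7*y^2 + 12*y) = y*(y - 5)*(y^2 - 7*y + 12) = y*(y - 5)*(y - 4)*(y - 3)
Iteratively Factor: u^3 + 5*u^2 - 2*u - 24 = (u + 3)*(u^2 + 2*u - 8) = (u - 2)*(u + 3)*(u + 4)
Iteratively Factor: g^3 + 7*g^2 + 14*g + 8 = (g + 1)*(g^2 + 6*g + 8) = (g + 1)*(g + 2)*(g + 4)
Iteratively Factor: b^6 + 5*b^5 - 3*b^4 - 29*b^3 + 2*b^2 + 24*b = (b - 2)*(b^5 + 7*b^4 + 11*b^3 - 7*b^2 - 12*b) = (b - 2)*(b + 4)*(b^4 + 3*b^3 - b^2 - 3*b) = (b - 2)*(b + 3)*(b + 4)*(b^3 - b) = b*(b - 2)*(b + 3)*(b + 4)*(b^2 - 1) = b*(b - 2)*(b + 1)*(b + 3)*(b + 4)*(b - 1)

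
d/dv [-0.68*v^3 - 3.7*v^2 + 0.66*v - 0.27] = -2.04*v^2 - 7.4*v + 0.66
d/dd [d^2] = 2*d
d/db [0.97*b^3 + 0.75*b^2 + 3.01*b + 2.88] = 2.91*b^2 + 1.5*b + 3.01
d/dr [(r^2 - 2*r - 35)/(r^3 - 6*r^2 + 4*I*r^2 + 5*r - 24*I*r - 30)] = (-r^4 + 4*r^3 + r^2*(98 - 16*I) + r*(-480 + 280*I) + 235 - 840*I)/(r^6 + r^5*(-12 + 8*I) + r^4*(30 - 96*I) + r^3*(72 + 328*I) + r^2*(-191 - 480*I) + r*(-300 + 1440*I) + 900)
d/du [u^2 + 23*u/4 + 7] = 2*u + 23/4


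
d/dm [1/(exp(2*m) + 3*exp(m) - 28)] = (-2*exp(m) - 3)*exp(m)/(exp(2*m) + 3*exp(m) - 28)^2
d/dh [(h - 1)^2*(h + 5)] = 3*(h - 1)*(h + 3)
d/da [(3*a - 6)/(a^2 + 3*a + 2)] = 3*(-a^2 + 4*a + 8)/(a^4 + 6*a^3 + 13*a^2 + 12*a + 4)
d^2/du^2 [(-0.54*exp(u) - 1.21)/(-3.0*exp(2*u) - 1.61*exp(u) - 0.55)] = (4.86*exp(4*u) + 40.9518*exp(3*u) + 12.1869*exp(2*u) - 5.327729*exp(u) - 0.908105)*exp(u)/(27.0*exp(6*u) + 43.47*exp(5*u) + 38.1789*exp(4*u) + 20.112281*exp(3*u) + 6.999465*exp(2*u) + 1.461075*exp(u) + 0.166375)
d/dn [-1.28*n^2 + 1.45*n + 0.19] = 1.45 - 2.56*n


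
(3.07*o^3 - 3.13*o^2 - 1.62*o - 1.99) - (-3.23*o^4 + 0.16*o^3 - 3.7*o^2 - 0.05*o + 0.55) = 3.23*o^4 + 2.91*o^3 + 0.57*o^2 - 1.57*o - 2.54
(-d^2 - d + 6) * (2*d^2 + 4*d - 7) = -2*d^4 - 6*d^3 + 15*d^2 + 31*d - 42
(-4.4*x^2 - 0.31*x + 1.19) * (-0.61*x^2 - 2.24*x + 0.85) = 2.684*x^4 + 10.0451*x^3 - 3.7715*x^2 - 2.9291*x + 1.0115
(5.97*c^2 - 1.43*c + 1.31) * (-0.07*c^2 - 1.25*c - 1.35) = -0.4179*c^4 - 7.3624*c^3 - 6.3637*c^2 + 0.293*c - 1.7685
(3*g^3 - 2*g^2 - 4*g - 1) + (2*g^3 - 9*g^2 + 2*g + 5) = 5*g^3 - 11*g^2 - 2*g + 4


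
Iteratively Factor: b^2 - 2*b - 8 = (b + 2)*(b - 4)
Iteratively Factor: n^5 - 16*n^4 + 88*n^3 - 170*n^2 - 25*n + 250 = (n - 5)*(n^4 - 11*n^3 + 33*n^2 - 5*n - 50) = (n - 5)^2*(n^3 - 6*n^2 + 3*n + 10) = (n - 5)^2*(n - 2)*(n^2 - 4*n - 5) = (n - 5)^3*(n - 2)*(n + 1)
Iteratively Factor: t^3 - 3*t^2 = (t)*(t^2 - 3*t) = t*(t - 3)*(t)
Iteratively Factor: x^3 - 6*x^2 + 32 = (x + 2)*(x^2 - 8*x + 16) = (x - 4)*(x + 2)*(x - 4)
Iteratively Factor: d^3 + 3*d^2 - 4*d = (d)*(d^2 + 3*d - 4) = d*(d + 4)*(d - 1)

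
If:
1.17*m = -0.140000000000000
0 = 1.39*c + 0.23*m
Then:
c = 0.02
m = -0.12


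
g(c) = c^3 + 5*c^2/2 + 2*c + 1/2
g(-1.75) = -0.70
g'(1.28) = 13.32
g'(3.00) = 44.00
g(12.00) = 2112.50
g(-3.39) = -16.51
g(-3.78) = -25.35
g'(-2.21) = 5.60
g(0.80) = 4.21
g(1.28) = 9.25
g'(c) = 3*c^2 + 5*c + 2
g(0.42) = 1.86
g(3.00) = 56.00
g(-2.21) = -2.50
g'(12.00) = 494.00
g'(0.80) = 7.92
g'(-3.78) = 25.97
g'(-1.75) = 2.44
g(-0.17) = 0.23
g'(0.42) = 4.63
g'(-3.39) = 19.53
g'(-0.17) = 1.24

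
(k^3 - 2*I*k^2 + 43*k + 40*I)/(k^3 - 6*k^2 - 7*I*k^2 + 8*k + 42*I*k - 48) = (k + 5*I)/(k - 6)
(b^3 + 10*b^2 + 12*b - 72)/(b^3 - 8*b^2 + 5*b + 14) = (b^2 + 12*b + 36)/(b^2 - 6*b - 7)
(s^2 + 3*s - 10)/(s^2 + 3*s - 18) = (s^2 + 3*s - 10)/(s^2 + 3*s - 18)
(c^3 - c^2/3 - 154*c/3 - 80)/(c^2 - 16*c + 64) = (c^2 + 23*c/3 + 10)/(c - 8)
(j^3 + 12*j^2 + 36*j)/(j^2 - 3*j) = (j^2 + 12*j + 36)/(j - 3)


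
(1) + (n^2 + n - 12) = n^2 + n - 11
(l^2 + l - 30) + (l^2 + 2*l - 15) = 2*l^2 + 3*l - 45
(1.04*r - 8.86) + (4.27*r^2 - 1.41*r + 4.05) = 4.27*r^2 - 0.37*r - 4.81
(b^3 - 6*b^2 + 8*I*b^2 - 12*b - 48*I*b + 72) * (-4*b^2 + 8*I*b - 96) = -4*b^5 + 24*b^4 - 24*I*b^4 - 112*b^3 + 144*I*b^3 + 672*b^2 - 864*I*b^2 + 1152*b + 5184*I*b - 6912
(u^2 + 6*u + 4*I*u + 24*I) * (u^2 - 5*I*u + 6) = u^4 + 6*u^3 - I*u^3 + 26*u^2 - 6*I*u^2 + 156*u + 24*I*u + 144*I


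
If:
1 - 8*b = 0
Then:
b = 1/8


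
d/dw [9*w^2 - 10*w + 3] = 18*w - 10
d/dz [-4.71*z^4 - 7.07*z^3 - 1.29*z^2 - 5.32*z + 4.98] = -18.84*z^3 - 21.21*z^2 - 2.58*z - 5.32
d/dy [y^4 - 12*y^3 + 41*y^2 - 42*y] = 4*y^3 - 36*y^2 + 82*y - 42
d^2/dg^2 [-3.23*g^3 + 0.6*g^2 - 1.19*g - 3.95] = 1.2 - 19.38*g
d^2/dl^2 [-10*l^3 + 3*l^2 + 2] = 6 - 60*l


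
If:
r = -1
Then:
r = -1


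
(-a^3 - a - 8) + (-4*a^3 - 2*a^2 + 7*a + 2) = -5*a^3 - 2*a^2 + 6*a - 6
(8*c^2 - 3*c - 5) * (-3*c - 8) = -24*c^3 - 55*c^2 + 39*c + 40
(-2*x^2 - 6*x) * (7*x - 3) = -14*x^3 - 36*x^2 + 18*x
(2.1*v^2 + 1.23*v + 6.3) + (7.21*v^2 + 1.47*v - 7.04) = 9.31*v^2 + 2.7*v - 0.74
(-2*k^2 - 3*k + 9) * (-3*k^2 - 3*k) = 6*k^4 + 15*k^3 - 18*k^2 - 27*k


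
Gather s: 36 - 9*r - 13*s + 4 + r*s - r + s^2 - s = -10*r + s^2 + s*(r - 14) + 40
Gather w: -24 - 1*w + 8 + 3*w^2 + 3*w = 3*w^2 + 2*w - 16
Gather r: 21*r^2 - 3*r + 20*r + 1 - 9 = 21*r^2 + 17*r - 8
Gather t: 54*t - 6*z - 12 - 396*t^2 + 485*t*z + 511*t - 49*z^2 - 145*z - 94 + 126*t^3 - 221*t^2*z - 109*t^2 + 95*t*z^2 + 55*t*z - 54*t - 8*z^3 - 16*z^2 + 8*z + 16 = 126*t^3 + t^2*(-221*z - 505) + t*(95*z^2 + 540*z + 511) - 8*z^3 - 65*z^2 - 143*z - 90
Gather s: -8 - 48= -56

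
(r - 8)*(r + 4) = r^2 - 4*r - 32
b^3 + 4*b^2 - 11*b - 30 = (b - 3)*(b + 2)*(b + 5)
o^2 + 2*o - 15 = (o - 3)*(o + 5)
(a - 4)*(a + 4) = a^2 - 16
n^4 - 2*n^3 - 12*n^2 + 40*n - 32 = (n - 2)^3*(n + 4)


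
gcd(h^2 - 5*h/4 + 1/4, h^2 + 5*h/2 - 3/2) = 1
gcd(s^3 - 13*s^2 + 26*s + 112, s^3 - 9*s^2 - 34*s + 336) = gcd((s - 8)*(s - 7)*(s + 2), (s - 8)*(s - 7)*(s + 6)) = s^2 - 15*s + 56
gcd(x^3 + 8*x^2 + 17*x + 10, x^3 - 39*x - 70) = x^2 + 7*x + 10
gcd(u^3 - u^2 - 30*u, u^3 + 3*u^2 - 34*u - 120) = u^2 - u - 30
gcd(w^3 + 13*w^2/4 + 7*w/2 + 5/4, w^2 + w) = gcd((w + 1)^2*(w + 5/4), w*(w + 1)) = w + 1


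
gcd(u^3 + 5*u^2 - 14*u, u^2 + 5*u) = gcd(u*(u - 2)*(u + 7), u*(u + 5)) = u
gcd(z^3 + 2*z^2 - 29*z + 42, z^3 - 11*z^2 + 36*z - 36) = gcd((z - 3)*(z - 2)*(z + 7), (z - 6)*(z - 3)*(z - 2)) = z^2 - 5*z + 6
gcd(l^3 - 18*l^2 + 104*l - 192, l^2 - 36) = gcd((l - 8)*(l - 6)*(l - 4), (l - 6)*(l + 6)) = l - 6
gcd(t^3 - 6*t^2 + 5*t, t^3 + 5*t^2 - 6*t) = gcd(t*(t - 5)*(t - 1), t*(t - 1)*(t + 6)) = t^2 - t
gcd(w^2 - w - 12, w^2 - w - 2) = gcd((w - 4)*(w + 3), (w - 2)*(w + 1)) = 1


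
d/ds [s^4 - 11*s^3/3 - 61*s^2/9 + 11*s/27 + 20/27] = 4*s^3 - 11*s^2 - 122*s/9 + 11/27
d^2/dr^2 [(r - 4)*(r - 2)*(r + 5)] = 6*r - 2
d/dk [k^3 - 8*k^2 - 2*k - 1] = 3*k^2 - 16*k - 2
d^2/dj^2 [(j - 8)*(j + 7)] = 2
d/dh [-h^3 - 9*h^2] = 3*h*(-h - 6)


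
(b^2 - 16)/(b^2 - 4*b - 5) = (16 - b^2)/(-b^2 + 4*b + 5)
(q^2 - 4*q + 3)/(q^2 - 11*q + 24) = (q - 1)/(q - 8)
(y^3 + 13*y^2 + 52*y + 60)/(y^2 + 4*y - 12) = (y^2 + 7*y + 10)/(y - 2)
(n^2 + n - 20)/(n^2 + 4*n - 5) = (n - 4)/(n - 1)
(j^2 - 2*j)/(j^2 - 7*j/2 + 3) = 2*j/(2*j - 3)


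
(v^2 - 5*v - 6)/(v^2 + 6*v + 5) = (v - 6)/(v + 5)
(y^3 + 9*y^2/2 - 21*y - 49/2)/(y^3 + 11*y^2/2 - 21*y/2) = (2*y^2 - 5*y - 7)/(y*(2*y - 3))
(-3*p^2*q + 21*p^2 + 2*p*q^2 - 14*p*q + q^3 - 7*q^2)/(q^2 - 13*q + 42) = (-3*p^2 + 2*p*q + q^2)/(q - 6)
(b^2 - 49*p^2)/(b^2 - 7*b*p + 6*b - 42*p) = (b + 7*p)/(b + 6)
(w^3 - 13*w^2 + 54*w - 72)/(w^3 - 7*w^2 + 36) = (w - 4)/(w + 2)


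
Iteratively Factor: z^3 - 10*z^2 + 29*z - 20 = (z - 4)*(z^2 - 6*z + 5) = (z - 4)*(z - 1)*(z - 5)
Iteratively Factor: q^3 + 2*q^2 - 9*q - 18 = (q - 3)*(q^2 + 5*q + 6) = (q - 3)*(q + 2)*(q + 3)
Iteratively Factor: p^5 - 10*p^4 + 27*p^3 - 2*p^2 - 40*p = (p - 4)*(p^4 - 6*p^3 + 3*p^2 + 10*p) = (p - 4)*(p + 1)*(p^3 - 7*p^2 + 10*p) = (p - 4)*(p - 2)*(p + 1)*(p^2 - 5*p) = (p - 5)*(p - 4)*(p - 2)*(p + 1)*(p)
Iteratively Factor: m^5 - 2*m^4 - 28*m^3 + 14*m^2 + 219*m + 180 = (m + 3)*(m^4 - 5*m^3 - 13*m^2 + 53*m + 60) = (m - 5)*(m + 3)*(m^3 - 13*m - 12) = (m - 5)*(m + 1)*(m + 3)*(m^2 - m - 12) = (m - 5)*(m + 1)*(m + 3)^2*(m - 4)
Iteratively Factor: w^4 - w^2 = (w)*(w^3 - w) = w*(w + 1)*(w^2 - w) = w^2*(w + 1)*(w - 1)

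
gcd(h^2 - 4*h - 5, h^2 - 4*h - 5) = h^2 - 4*h - 5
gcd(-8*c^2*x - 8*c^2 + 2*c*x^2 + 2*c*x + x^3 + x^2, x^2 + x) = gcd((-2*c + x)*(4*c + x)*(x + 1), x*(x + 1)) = x + 1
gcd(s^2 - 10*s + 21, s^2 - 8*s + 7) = s - 7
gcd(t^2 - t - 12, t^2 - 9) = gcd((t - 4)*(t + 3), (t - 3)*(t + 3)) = t + 3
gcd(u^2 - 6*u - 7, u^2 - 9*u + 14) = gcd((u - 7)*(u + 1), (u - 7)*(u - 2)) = u - 7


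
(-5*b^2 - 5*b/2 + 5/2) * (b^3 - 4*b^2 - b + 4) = -5*b^5 + 35*b^4/2 + 35*b^3/2 - 55*b^2/2 - 25*b/2 + 10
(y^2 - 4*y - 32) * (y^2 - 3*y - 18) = y^4 - 7*y^3 - 38*y^2 + 168*y + 576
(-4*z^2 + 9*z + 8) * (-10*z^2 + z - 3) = 40*z^4 - 94*z^3 - 59*z^2 - 19*z - 24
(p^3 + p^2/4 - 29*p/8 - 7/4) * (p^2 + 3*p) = p^5 + 13*p^4/4 - 23*p^3/8 - 101*p^2/8 - 21*p/4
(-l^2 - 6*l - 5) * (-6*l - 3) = 6*l^3 + 39*l^2 + 48*l + 15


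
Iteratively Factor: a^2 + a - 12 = (a - 3)*(a + 4)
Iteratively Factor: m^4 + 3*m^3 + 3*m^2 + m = (m + 1)*(m^3 + 2*m^2 + m) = m*(m + 1)*(m^2 + 2*m + 1) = m*(m + 1)^2*(m + 1)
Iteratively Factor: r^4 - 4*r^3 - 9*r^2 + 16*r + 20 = (r - 2)*(r^3 - 2*r^2 - 13*r - 10) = (r - 5)*(r - 2)*(r^2 + 3*r + 2) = (r - 5)*(r - 2)*(r + 2)*(r + 1)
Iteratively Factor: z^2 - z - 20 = (z - 5)*(z + 4)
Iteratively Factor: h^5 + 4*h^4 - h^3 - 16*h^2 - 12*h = (h + 1)*(h^4 + 3*h^3 - 4*h^2 - 12*h) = h*(h + 1)*(h^3 + 3*h^2 - 4*h - 12) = h*(h + 1)*(h + 2)*(h^2 + h - 6) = h*(h - 2)*(h + 1)*(h + 2)*(h + 3)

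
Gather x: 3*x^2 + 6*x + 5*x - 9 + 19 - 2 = 3*x^2 + 11*x + 8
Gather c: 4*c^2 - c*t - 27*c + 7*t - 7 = 4*c^2 + c*(-t - 27) + 7*t - 7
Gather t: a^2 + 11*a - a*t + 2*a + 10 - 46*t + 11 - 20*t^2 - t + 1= a^2 + 13*a - 20*t^2 + t*(-a - 47) + 22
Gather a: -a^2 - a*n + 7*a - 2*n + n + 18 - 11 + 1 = -a^2 + a*(7 - n) - n + 8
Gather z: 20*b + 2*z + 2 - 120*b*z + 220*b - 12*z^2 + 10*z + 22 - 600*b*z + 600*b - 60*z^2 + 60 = 840*b - 72*z^2 + z*(12 - 720*b) + 84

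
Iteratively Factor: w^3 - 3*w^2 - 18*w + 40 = (w - 5)*(w^2 + 2*w - 8) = (w - 5)*(w + 4)*(w - 2)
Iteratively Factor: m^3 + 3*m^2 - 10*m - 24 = (m + 2)*(m^2 + m - 12) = (m + 2)*(m + 4)*(m - 3)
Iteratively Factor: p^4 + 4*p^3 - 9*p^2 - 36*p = (p)*(p^3 + 4*p^2 - 9*p - 36) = p*(p - 3)*(p^2 + 7*p + 12) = p*(p - 3)*(p + 4)*(p + 3)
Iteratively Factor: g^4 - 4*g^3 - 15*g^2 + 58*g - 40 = (g + 4)*(g^3 - 8*g^2 + 17*g - 10) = (g - 1)*(g + 4)*(g^2 - 7*g + 10) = (g - 5)*(g - 1)*(g + 4)*(g - 2)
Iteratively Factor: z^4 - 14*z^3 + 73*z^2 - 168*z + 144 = (z - 4)*(z^3 - 10*z^2 + 33*z - 36) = (z - 4)^2*(z^2 - 6*z + 9) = (z - 4)^2*(z - 3)*(z - 3)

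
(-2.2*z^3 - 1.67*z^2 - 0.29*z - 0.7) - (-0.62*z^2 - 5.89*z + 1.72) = -2.2*z^3 - 1.05*z^2 + 5.6*z - 2.42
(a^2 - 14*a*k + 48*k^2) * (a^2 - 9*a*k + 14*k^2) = a^4 - 23*a^3*k + 188*a^2*k^2 - 628*a*k^3 + 672*k^4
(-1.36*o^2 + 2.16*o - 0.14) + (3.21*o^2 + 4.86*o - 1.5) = 1.85*o^2 + 7.02*o - 1.64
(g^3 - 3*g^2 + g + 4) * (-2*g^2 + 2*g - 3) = -2*g^5 + 8*g^4 - 11*g^3 + 3*g^2 + 5*g - 12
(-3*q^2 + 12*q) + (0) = -3*q^2 + 12*q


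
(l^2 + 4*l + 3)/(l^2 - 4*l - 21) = (l + 1)/(l - 7)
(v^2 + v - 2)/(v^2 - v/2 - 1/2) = 2*(v + 2)/(2*v + 1)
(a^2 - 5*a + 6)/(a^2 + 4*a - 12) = (a - 3)/(a + 6)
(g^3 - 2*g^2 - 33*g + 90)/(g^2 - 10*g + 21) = (g^2 + g - 30)/(g - 7)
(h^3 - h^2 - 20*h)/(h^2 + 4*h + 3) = h*(h^2 - h - 20)/(h^2 + 4*h + 3)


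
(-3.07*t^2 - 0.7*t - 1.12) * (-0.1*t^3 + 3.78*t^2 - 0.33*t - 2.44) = 0.307*t^5 - 11.5346*t^4 - 1.5209*t^3 + 3.4882*t^2 + 2.0776*t + 2.7328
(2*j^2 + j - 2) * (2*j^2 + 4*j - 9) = 4*j^4 + 10*j^3 - 18*j^2 - 17*j + 18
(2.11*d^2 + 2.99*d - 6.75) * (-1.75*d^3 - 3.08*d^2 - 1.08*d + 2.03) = -3.6925*d^5 - 11.7313*d^4 + 0.324499999999999*d^3 + 21.8441*d^2 + 13.3597*d - 13.7025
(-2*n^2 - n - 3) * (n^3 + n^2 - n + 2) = -2*n^5 - 3*n^4 - 2*n^3 - 6*n^2 + n - 6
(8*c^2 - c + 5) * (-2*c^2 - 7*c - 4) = -16*c^4 - 54*c^3 - 35*c^2 - 31*c - 20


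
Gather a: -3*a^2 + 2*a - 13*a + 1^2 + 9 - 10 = -3*a^2 - 11*a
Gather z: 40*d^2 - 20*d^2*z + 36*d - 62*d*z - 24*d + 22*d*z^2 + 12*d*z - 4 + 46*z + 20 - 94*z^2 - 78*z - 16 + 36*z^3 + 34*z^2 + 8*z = 40*d^2 + 12*d + 36*z^3 + z^2*(22*d - 60) + z*(-20*d^2 - 50*d - 24)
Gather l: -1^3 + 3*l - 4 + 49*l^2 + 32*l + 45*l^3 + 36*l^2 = 45*l^3 + 85*l^2 + 35*l - 5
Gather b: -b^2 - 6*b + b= -b^2 - 5*b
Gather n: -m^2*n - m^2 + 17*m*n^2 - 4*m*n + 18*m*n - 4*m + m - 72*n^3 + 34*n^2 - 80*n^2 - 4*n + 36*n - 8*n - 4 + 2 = -m^2 - 3*m - 72*n^3 + n^2*(17*m - 46) + n*(-m^2 + 14*m + 24) - 2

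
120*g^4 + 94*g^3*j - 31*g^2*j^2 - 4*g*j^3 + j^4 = (-6*g + j)*(-4*g + j)*(g + j)*(5*g + j)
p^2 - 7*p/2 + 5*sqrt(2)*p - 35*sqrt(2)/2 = (p - 7/2)*(p + 5*sqrt(2))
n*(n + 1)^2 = n^3 + 2*n^2 + n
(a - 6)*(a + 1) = a^2 - 5*a - 6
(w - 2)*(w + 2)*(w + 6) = w^3 + 6*w^2 - 4*w - 24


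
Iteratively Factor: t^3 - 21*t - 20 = (t - 5)*(t^2 + 5*t + 4) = (t - 5)*(t + 1)*(t + 4)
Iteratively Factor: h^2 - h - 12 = (h + 3)*(h - 4)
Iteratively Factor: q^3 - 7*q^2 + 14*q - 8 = (q - 2)*(q^2 - 5*q + 4) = (q - 2)*(q - 1)*(q - 4)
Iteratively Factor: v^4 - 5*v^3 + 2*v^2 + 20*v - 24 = (v + 2)*(v^3 - 7*v^2 + 16*v - 12) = (v - 3)*(v + 2)*(v^2 - 4*v + 4) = (v - 3)*(v - 2)*(v + 2)*(v - 2)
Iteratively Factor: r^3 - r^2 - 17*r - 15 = (r - 5)*(r^2 + 4*r + 3) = (r - 5)*(r + 3)*(r + 1)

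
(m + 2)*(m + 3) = m^2 + 5*m + 6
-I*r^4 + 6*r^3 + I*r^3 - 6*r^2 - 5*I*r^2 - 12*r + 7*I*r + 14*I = (r - 2)*(r - I)*(r + 7*I)*(-I*r - I)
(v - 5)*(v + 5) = v^2 - 25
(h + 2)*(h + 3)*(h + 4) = h^3 + 9*h^2 + 26*h + 24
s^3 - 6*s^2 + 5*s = s*(s - 5)*(s - 1)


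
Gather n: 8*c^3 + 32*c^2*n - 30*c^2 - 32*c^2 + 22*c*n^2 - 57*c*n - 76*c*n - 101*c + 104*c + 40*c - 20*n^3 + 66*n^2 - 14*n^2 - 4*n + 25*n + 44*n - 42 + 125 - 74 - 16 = 8*c^3 - 62*c^2 + 43*c - 20*n^3 + n^2*(22*c + 52) + n*(32*c^2 - 133*c + 65) - 7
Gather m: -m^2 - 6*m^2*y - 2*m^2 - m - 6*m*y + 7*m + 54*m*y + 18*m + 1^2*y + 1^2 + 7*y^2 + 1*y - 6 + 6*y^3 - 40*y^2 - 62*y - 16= m^2*(-6*y - 3) + m*(48*y + 24) + 6*y^3 - 33*y^2 - 60*y - 21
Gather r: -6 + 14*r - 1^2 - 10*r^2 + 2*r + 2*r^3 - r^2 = 2*r^3 - 11*r^2 + 16*r - 7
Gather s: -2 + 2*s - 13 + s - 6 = 3*s - 21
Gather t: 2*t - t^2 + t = -t^2 + 3*t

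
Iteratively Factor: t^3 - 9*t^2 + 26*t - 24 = (t - 3)*(t^2 - 6*t + 8) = (t - 3)*(t - 2)*(t - 4)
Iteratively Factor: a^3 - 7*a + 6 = (a + 3)*(a^2 - 3*a + 2) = (a - 2)*(a + 3)*(a - 1)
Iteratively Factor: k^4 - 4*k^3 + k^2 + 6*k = (k)*(k^3 - 4*k^2 + k + 6) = k*(k - 2)*(k^2 - 2*k - 3) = k*(k - 2)*(k + 1)*(k - 3)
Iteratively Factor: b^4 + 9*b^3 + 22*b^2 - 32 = (b + 4)*(b^3 + 5*b^2 + 2*b - 8) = (b - 1)*(b + 4)*(b^2 + 6*b + 8) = (b - 1)*(b + 4)^2*(b + 2)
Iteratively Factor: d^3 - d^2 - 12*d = (d - 4)*(d^2 + 3*d) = d*(d - 4)*(d + 3)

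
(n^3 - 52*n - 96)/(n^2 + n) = (n^3 - 52*n - 96)/(n*(n + 1))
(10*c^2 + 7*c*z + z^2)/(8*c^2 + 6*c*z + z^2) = (5*c + z)/(4*c + z)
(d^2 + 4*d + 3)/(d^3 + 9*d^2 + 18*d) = (d + 1)/(d*(d + 6))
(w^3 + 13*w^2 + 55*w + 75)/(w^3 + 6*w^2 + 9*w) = (w^2 + 10*w + 25)/(w*(w + 3))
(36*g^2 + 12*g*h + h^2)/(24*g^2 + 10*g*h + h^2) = (6*g + h)/(4*g + h)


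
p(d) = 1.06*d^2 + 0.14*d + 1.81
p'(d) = 2.12*d + 0.14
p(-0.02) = 1.81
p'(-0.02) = 0.10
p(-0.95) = 2.63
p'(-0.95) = -1.87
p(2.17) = 7.11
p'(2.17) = 4.74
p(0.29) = 1.94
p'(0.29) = 0.75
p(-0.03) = 1.81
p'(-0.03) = 0.08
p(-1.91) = 5.41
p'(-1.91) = -3.91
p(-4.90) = 26.57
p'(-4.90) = -10.25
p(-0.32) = 1.87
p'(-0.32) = -0.54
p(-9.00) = 86.41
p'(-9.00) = -18.94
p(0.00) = 1.81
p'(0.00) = 0.14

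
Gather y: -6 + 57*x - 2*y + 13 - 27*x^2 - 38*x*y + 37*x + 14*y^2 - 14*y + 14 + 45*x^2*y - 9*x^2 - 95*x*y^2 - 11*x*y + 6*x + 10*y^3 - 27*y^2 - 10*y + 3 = -36*x^2 + 100*x + 10*y^3 + y^2*(-95*x - 13) + y*(45*x^2 - 49*x - 26) + 24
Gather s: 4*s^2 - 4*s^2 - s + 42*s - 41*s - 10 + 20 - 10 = 0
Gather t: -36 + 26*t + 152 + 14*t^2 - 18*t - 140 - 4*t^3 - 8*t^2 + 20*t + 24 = -4*t^3 + 6*t^2 + 28*t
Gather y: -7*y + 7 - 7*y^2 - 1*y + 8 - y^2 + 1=-8*y^2 - 8*y + 16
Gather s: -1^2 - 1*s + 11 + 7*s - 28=6*s - 18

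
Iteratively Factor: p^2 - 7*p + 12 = (p - 3)*(p - 4)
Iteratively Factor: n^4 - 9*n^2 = (n - 3)*(n^3 + 3*n^2) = (n - 3)*(n + 3)*(n^2) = n*(n - 3)*(n + 3)*(n)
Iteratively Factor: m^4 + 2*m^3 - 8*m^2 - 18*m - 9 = (m + 1)*(m^3 + m^2 - 9*m - 9) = (m + 1)^2*(m^2 - 9) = (m - 3)*(m + 1)^2*(m + 3)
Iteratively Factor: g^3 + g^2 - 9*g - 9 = (g + 1)*(g^2 - 9) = (g - 3)*(g + 1)*(g + 3)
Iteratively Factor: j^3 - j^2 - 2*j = (j)*(j^2 - j - 2) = j*(j - 2)*(j + 1)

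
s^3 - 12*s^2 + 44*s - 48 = (s - 6)*(s - 4)*(s - 2)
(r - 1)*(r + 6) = r^2 + 5*r - 6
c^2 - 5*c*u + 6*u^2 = (c - 3*u)*(c - 2*u)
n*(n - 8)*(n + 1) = n^3 - 7*n^2 - 8*n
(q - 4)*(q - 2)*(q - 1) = q^3 - 7*q^2 + 14*q - 8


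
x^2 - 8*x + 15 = (x - 5)*(x - 3)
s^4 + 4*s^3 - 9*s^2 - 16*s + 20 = (s - 2)*(s - 1)*(s + 2)*(s + 5)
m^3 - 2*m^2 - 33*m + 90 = (m - 5)*(m - 3)*(m + 6)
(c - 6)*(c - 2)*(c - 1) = c^3 - 9*c^2 + 20*c - 12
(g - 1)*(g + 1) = g^2 - 1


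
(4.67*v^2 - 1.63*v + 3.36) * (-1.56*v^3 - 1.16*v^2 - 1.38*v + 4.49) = -7.2852*v^5 - 2.8744*v^4 - 9.7954*v^3 + 19.3201*v^2 - 11.9555*v + 15.0864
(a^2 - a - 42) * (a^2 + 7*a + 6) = a^4 + 6*a^3 - 43*a^2 - 300*a - 252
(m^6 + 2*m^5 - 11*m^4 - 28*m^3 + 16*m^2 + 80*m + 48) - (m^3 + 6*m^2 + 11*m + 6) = m^6 + 2*m^5 - 11*m^4 - 29*m^3 + 10*m^2 + 69*m + 42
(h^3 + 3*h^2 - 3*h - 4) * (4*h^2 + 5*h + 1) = 4*h^5 + 17*h^4 + 4*h^3 - 28*h^2 - 23*h - 4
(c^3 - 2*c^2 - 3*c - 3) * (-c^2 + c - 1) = -c^5 + 3*c^4 + 2*c^2 + 3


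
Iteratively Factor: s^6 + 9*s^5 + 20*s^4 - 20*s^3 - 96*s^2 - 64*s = (s - 2)*(s^5 + 11*s^4 + 42*s^3 + 64*s^2 + 32*s) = (s - 2)*(s + 4)*(s^4 + 7*s^3 + 14*s^2 + 8*s) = (s - 2)*(s + 1)*(s + 4)*(s^3 + 6*s^2 + 8*s) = s*(s - 2)*(s + 1)*(s + 4)*(s^2 + 6*s + 8) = s*(s - 2)*(s + 1)*(s + 2)*(s + 4)*(s + 4)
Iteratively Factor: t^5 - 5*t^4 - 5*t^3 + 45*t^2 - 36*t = (t + 3)*(t^4 - 8*t^3 + 19*t^2 - 12*t) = t*(t + 3)*(t^3 - 8*t^2 + 19*t - 12) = t*(t - 1)*(t + 3)*(t^2 - 7*t + 12) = t*(t - 4)*(t - 1)*(t + 3)*(t - 3)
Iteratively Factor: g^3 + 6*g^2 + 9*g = (g + 3)*(g^2 + 3*g) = g*(g + 3)*(g + 3)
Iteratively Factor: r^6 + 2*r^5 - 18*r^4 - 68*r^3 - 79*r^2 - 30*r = (r + 2)*(r^5 - 18*r^3 - 32*r^2 - 15*r) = (r + 1)*(r + 2)*(r^4 - r^3 - 17*r^2 - 15*r) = r*(r + 1)*(r + 2)*(r^3 - r^2 - 17*r - 15) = r*(r + 1)^2*(r + 2)*(r^2 - 2*r - 15) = r*(r - 5)*(r + 1)^2*(r + 2)*(r + 3)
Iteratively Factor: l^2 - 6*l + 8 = (l - 4)*(l - 2)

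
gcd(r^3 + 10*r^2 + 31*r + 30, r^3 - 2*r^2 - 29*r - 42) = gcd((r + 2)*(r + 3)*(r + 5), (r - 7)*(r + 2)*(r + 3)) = r^2 + 5*r + 6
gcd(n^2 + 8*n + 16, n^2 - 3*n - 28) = n + 4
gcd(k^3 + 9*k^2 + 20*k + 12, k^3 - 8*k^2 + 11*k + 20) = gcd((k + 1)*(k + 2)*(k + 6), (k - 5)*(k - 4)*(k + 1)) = k + 1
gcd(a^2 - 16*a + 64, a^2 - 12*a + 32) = a - 8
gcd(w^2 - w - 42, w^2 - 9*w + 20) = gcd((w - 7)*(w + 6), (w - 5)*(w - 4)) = 1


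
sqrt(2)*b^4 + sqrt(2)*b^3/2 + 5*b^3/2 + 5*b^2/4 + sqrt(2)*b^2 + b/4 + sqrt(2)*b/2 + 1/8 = (b + 1/2)*(b + sqrt(2)/2)^2*(sqrt(2)*b + 1/2)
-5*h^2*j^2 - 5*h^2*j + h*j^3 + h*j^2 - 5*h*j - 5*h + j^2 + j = (-5*h + j)*(j + 1)*(h*j + 1)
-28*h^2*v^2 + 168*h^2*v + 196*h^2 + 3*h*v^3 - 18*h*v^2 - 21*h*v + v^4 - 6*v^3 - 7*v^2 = (-4*h + v)*(7*h + v)*(v - 7)*(v + 1)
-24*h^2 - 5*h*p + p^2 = (-8*h + p)*(3*h + p)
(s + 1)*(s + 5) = s^2 + 6*s + 5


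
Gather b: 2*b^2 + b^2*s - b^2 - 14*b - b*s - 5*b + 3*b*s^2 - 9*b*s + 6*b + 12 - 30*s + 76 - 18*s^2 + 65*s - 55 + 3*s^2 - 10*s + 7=b^2*(s + 1) + b*(3*s^2 - 10*s - 13) - 15*s^2 + 25*s + 40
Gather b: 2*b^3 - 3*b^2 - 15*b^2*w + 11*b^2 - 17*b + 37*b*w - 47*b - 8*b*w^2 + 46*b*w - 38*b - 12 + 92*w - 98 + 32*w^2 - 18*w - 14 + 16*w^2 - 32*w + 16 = 2*b^3 + b^2*(8 - 15*w) + b*(-8*w^2 + 83*w - 102) + 48*w^2 + 42*w - 108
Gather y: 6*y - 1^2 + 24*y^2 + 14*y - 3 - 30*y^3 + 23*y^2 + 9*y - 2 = -30*y^3 + 47*y^2 + 29*y - 6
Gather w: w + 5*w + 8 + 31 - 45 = 6*w - 6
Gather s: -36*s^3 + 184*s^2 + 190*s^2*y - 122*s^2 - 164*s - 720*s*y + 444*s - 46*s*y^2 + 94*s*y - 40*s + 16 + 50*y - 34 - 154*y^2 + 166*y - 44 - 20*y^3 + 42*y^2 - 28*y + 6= -36*s^3 + s^2*(190*y + 62) + s*(-46*y^2 - 626*y + 240) - 20*y^3 - 112*y^2 + 188*y - 56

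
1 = 1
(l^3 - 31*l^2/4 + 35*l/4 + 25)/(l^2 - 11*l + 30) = (l^2 - 11*l/4 - 5)/(l - 6)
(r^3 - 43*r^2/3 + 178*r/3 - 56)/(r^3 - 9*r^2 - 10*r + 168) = (r - 4/3)/(r + 4)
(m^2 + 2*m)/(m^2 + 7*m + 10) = m/(m + 5)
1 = 1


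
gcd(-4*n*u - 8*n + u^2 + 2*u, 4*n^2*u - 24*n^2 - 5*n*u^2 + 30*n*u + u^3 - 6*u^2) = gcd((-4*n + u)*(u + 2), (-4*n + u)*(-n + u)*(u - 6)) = -4*n + u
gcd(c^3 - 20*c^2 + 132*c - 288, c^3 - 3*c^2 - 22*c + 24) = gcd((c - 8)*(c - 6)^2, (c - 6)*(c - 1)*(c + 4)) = c - 6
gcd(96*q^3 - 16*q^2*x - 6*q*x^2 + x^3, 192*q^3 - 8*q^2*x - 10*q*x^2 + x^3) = -24*q^2 - 2*q*x + x^2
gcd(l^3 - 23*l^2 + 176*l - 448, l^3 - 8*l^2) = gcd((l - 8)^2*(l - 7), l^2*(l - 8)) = l - 8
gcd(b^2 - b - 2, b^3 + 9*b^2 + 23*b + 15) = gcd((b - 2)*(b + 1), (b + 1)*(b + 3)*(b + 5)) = b + 1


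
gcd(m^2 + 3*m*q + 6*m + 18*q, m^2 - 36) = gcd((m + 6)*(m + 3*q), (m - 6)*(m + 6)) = m + 6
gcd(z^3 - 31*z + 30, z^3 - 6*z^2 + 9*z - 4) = z - 1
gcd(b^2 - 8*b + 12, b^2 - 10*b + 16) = b - 2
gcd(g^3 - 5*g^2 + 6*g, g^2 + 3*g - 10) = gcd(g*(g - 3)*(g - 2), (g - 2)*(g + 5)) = g - 2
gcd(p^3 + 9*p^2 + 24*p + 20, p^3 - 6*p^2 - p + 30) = p + 2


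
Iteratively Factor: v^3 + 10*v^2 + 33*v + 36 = (v + 3)*(v^2 + 7*v + 12) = (v + 3)*(v + 4)*(v + 3)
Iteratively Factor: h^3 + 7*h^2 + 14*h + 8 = (h + 2)*(h^2 + 5*h + 4) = (h + 2)*(h + 4)*(h + 1)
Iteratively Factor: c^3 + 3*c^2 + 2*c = (c)*(c^2 + 3*c + 2) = c*(c + 2)*(c + 1)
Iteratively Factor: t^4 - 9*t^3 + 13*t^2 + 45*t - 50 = (t + 2)*(t^3 - 11*t^2 + 35*t - 25) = (t - 5)*(t + 2)*(t^2 - 6*t + 5) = (t - 5)*(t - 1)*(t + 2)*(t - 5)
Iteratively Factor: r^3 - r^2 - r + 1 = (r - 1)*(r^2 - 1) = (r - 1)*(r + 1)*(r - 1)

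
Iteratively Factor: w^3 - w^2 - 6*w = (w)*(w^2 - w - 6) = w*(w + 2)*(w - 3)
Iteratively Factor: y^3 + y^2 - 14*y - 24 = (y + 2)*(y^2 - y - 12) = (y + 2)*(y + 3)*(y - 4)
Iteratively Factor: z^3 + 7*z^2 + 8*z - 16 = (z + 4)*(z^2 + 3*z - 4) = (z - 1)*(z + 4)*(z + 4)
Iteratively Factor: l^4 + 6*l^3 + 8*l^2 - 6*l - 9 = (l + 3)*(l^3 + 3*l^2 - l - 3) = (l + 1)*(l + 3)*(l^2 + 2*l - 3) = (l - 1)*(l + 1)*(l + 3)*(l + 3)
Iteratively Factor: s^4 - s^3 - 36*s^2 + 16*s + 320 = (s + 4)*(s^3 - 5*s^2 - 16*s + 80) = (s + 4)^2*(s^2 - 9*s + 20) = (s - 4)*(s + 4)^2*(s - 5)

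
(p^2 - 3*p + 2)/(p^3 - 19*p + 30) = (p - 1)/(p^2 + 2*p - 15)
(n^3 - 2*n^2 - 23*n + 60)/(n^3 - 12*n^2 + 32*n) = (n^2 + 2*n - 15)/(n*(n - 8))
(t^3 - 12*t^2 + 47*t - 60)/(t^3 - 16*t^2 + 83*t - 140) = (t - 3)/(t - 7)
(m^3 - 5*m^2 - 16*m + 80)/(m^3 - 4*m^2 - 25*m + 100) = (m + 4)/(m + 5)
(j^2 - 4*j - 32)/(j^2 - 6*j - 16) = (j + 4)/(j + 2)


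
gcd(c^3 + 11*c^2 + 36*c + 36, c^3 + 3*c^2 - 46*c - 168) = c + 6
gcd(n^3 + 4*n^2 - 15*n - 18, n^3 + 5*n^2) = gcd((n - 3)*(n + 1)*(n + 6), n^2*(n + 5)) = 1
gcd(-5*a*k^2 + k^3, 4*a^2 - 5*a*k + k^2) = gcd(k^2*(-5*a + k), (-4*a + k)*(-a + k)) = 1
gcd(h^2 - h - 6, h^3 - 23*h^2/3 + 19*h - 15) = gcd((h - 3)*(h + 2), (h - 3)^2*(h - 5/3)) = h - 3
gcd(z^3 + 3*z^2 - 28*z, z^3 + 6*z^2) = z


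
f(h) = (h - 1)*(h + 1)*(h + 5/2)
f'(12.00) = 491.00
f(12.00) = 2073.50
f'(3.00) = 41.00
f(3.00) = 44.00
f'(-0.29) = -2.20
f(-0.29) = -2.02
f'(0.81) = 5.02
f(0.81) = -1.14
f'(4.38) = 78.45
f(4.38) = 125.11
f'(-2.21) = 2.60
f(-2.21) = 1.13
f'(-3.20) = 13.72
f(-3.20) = -6.47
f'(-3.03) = 11.39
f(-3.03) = -4.34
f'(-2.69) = 7.26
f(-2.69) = -1.18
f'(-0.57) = -2.88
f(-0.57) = -1.30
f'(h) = (h - 1)*(h + 1) + (h - 1)*(h + 5/2) + (h + 1)*(h + 5/2)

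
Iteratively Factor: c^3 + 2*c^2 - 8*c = (c + 4)*(c^2 - 2*c) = c*(c + 4)*(c - 2)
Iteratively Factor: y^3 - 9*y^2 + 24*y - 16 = (y - 4)*(y^2 - 5*y + 4) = (y - 4)^2*(y - 1)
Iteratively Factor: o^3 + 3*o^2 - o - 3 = (o - 1)*(o^2 + 4*o + 3) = (o - 1)*(o + 3)*(o + 1)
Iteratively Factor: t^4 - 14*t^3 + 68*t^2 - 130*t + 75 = (t - 5)*(t^3 - 9*t^2 + 23*t - 15) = (t - 5)*(t - 3)*(t^2 - 6*t + 5) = (t - 5)*(t - 3)*(t - 1)*(t - 5)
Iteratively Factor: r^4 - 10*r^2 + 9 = (r + 3)*(r^3 - 3*r^2 - r + 3) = (r - 3)*(r + 3)*(r^2 - 1) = (r - 3)*(r - 1)*(r + 3)*(r + 1)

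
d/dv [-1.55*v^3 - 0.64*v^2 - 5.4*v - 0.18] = -4.65*v^2 - 1.28*v - 5.4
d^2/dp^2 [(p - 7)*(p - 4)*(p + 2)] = 6*p - 18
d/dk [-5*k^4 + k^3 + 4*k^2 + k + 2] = -20*k^3 + 3*k^2 + 8*k + 1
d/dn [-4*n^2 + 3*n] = 3 - 8*n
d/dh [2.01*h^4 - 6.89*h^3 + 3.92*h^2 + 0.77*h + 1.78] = 8.04*h^3 - 20.67*h^2 + 7.84*h + 0.77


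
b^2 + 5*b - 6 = (b - 1)*(b + 6)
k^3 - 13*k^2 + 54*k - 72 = (k - 6)*(k - 4)*(k - 3)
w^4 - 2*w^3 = w^3*(w - 2)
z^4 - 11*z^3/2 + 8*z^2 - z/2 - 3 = (z - 3)*(z - 2)*(z - 1)*(z + 1/2)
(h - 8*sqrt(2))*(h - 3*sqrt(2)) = h^2 - 11*sqrt(2)*h + 48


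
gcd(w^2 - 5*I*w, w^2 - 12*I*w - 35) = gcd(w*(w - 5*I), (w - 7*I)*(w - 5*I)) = w - 5*I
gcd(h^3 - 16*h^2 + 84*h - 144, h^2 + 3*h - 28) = h - 4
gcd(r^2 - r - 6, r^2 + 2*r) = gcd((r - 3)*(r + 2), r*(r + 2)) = r + 2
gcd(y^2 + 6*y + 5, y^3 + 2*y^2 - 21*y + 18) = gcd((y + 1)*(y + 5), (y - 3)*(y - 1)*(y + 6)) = 1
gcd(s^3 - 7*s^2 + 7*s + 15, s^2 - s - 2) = s + 1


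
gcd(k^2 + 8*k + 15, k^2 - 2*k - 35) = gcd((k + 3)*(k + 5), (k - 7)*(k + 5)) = k + 5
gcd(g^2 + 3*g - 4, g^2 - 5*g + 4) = g - 1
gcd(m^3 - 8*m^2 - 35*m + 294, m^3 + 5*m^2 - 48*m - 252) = m^2 - m - 42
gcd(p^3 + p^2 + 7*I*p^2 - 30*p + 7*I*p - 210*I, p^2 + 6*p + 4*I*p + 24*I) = p + 6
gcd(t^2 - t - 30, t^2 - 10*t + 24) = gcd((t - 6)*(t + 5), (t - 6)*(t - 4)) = t - 6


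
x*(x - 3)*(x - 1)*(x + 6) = x^4 + 2*x^3 - 21*x^2 + 18*x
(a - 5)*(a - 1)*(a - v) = a^3 - a^2*v - 6*a^2 + 6*a*v + 5*a - 5*v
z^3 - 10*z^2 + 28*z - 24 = (z - 6)*(z - 2)^2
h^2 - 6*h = h*(h - 6)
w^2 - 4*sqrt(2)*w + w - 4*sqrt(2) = (w + 1)*(w - 4*sqrt(2))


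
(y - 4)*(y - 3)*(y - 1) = y^3 - 8*y^2 + 19*y - 12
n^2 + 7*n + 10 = (n + 2)*(n + 5)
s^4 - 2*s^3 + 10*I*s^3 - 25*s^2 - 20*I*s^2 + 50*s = s*(s - 2)*(s + 5*I)^2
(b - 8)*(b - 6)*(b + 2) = b^3 - 12*b^2 + 20*b + 96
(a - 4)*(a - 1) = a^2 - 5*a + 4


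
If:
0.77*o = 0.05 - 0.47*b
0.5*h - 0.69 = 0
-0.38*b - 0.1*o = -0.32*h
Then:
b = 1.36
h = 1.38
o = -0.77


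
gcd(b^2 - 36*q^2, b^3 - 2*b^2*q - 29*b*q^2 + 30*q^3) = -b + 6*q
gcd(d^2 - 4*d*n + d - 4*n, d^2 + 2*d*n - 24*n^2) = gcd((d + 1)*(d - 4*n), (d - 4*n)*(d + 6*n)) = d - 4*n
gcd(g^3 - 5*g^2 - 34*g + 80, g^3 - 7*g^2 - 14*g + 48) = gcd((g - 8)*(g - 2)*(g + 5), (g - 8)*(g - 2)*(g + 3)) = g^2 - 10*g + 16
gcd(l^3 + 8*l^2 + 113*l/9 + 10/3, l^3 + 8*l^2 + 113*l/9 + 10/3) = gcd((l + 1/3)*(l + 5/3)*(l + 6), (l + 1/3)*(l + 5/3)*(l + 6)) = l^3 + 8*l^2 + 113*l/9 + 10/3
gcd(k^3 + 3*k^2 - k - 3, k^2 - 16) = 1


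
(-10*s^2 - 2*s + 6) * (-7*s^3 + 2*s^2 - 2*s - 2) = 70*s^5 - 6*s^4 - 26*s^3 + 36*s^2 - 8*s - 12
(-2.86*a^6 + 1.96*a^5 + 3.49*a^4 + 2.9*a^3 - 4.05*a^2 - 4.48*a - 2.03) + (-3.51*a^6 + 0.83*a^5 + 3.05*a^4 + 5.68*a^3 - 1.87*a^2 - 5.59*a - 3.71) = -6.37*a^6 + 2.79*a^5 + 6.54*a^4 + 8.58*a^3 - 5.92*a^2 - 10.07*a - 5.74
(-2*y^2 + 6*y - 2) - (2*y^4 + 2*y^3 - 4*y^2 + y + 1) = -2*y^4 - 2*y^3 + 2*y^2 + 5*y - 3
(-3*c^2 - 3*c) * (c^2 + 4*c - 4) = -3*c^4 - 15*c^3 + 12*c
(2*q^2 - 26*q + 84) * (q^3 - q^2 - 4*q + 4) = 2*q^5 - 28*q^4 + 102*q^3 + 28*q^2 - 440*q + 336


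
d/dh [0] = 0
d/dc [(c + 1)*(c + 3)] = 2*c + 4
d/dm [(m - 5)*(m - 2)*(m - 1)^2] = 4*m^3 - 27*m^2 + 50*m - 27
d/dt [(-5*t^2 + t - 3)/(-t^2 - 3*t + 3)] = 2*(8*t^2 - 18*t - 3)/(t^4 + 6*t^3 + 3*t^2 - 18*t + 9)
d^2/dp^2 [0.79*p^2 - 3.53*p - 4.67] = 1.58000000000000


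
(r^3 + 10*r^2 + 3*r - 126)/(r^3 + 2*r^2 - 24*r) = (r^2 + 4*r - 21)/(r*(r - 4))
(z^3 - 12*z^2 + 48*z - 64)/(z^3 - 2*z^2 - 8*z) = (z^2 - 8*z + 16)/(z*(z + 2))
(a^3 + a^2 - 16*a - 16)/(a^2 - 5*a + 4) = (a^2 + 5*a + 4)/(a - 1)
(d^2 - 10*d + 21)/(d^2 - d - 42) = (d - 3)/(d + 6)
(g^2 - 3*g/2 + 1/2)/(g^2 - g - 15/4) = 2*(-2*g^2 + 3*g - 1)/(-4*g^2 + 4*g + 15)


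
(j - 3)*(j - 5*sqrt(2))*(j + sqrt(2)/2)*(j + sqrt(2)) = j^4 - 7*sqrt(2)*j^3/2 - 3*j^3 - 14*j^2 + 21*sqrt(2)*j^2/2 - 5*sqrt(2)*j + 42*j + 15*sqrt(2)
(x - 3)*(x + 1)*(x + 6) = x^3 + 4*x^2 - 15*x - 18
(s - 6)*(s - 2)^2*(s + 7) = s^4 - 3*s^3 - 42*s^2 + 172*s - 168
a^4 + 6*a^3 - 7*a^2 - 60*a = a*(a - 3)*(a + 4)*(a + 5)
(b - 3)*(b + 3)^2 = b^3 + 3*b^2 - 9*b - 27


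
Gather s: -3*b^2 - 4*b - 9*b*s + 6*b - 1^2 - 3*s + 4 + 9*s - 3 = -3*b^2 + 2*b + s*(6 - 9*b)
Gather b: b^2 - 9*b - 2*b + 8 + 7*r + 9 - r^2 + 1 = b^2 - 11*b - r^2 + 7*r + 18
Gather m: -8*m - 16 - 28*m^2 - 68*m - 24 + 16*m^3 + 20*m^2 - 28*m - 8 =16*m^3 - 8*m^2 - 104*m - 48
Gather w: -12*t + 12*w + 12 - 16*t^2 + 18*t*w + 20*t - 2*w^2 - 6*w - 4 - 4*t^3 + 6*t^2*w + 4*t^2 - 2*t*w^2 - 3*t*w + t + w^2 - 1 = -4*t^3 - 12*t^2 + 9*t + w^2*(-2*t - 1) + w*(6*t^2 + 15*t + 6) + 7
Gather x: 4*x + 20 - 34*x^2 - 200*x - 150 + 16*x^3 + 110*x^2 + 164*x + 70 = 16*x^3 + 76*x^2 - 32*x - 60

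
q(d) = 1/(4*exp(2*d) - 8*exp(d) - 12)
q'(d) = (-8*exp(2*d) + 8*exp(d))/(4*exp(2*d) - 8*exp(d) - 12)^2 = (1 - exp(d))*exp(d)/(2*(-exp(2*d) + 2*exp(d) + 3)^2)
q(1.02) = -0.29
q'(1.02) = -3.36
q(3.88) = 0.00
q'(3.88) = -0.00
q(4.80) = 0.00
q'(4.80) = -0.00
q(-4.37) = -0.08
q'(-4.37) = 0.00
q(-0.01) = -0.06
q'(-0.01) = 0.00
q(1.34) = 0.06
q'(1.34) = -0.35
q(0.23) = -0.06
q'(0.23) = -0.01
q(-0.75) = -0.07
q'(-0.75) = 0.01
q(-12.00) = -0.08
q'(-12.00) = 0.00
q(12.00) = 0.00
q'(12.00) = 0.00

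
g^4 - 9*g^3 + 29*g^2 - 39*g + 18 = (g - 3)^2*(g - 2)*(g - 1)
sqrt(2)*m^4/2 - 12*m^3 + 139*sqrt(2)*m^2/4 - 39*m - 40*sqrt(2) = (m - 8*sqrt(2))*(m - 5*sqrt(2)/2)*(m - 2*sqrt(2))*(sqrt(2)*m/2 + 1/2)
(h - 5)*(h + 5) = h^2 - 25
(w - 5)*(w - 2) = w^2 - 7*w + 10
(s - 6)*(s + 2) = s^2 - 4*s - 12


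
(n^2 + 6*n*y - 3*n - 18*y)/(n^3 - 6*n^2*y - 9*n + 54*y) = (-n - 6*y)/(-n^2 + 6*n*y - 3*n + 18*y)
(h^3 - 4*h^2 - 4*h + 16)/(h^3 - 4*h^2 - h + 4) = (h^2 - 4)/(h^2 - 1)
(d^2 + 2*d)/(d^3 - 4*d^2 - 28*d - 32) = d/(d^2 - 6*d - 16)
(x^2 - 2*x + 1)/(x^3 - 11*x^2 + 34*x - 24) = (x - 1)/(x^2 - 10*x + 24)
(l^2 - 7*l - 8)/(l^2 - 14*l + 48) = (l + 1)/(l - 6)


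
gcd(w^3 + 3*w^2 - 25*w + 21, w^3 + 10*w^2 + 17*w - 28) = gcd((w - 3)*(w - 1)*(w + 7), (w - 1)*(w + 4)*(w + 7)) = w^2 + 6*w - 7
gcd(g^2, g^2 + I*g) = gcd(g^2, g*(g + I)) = g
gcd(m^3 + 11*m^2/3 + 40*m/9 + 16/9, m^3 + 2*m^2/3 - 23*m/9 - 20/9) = m^2 + 7*m/3 + 4/3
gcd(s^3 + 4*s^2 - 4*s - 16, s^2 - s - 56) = 1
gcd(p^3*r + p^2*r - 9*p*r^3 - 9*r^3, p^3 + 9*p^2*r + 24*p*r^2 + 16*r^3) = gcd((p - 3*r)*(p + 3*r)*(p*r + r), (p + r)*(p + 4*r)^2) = 1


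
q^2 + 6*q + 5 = (q + 1)*(q + 5)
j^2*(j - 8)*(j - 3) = j^4 - 11*j^3 + 24*j^2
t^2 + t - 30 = (t - 5)*(t + 6)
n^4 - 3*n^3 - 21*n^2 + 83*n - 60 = (n - 4)*(n - 3)*(n - 1)*(n + 5)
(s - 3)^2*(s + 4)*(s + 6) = s^4 + 4*s^3 - 27*s^2 - 54*s + 216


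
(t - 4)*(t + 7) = t^2 + 3*t - 28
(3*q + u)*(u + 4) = 3*q*u + 12*q + u^2 + 4*u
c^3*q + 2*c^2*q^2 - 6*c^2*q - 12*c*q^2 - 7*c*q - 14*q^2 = (c - 7)*(c + 2*q)*(c*q + q)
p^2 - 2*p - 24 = (p - 6)*(p + 4)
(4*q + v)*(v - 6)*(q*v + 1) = 4*q^2*v^2 - 24*q^2*v + q*v^3 - 6*q*v^2 + 4*q*v - 24*q + v^2 - 6*v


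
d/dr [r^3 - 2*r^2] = r*(3*r - 4)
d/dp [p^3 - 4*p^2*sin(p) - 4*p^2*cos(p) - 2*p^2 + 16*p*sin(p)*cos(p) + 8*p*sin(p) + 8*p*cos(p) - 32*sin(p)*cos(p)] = -4*sqrt(2)*p^2*cos(p + pi/4) + 3*p^2 - 16*p*sin(p) + 16*p*cos(2*p) - 4*p + 8*sin(2*p) + 8*sqrt(2)*sin(p + pi/4) - 32*cos(2*p)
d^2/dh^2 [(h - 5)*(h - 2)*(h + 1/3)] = 6*h - 40/3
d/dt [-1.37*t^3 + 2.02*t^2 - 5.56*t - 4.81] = -4.11*t^2 + 4.04*t - 5.56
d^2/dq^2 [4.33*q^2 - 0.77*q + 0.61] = 8.66000000000000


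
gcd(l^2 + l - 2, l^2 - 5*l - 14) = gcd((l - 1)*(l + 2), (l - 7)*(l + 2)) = l + 2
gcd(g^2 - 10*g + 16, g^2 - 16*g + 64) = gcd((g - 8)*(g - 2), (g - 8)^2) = g - 8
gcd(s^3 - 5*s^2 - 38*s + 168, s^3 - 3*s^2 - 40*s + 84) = s^2 - s - 42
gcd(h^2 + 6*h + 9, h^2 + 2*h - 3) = h + 3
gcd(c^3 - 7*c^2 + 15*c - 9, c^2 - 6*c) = 1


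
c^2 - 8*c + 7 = (c - 7)*(c - 1)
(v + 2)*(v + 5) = v^2 + 7*v + 10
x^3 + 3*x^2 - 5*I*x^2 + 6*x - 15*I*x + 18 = (x + 3)*(x - 6*I)*(x + I)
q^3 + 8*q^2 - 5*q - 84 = (q - 3)*(q + 4)*(q + 7)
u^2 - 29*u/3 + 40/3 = (u - 8)*(u - 5/3)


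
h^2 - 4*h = h*(h - 4)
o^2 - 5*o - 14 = (o - 7)*(o + 2)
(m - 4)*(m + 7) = m^2 + 3*m - 28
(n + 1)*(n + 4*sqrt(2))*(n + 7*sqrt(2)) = n^3 + n^2 + 11*sqrt(2)*n^2 + 11*sqrt(2)*n + 56*n + 56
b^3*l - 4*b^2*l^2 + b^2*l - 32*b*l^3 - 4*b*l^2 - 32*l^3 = (b - 8*l)*(b + 4*l)*(b*l + l)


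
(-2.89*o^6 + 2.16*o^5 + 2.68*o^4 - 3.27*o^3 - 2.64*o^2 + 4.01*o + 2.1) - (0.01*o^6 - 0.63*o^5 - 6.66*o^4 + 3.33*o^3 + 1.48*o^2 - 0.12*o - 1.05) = -2.9*o^6 + 2.79*o^5 + 9.34*o^4 - 6.6*o^3 - 4.12*o^2 + 4.13*o + 3.15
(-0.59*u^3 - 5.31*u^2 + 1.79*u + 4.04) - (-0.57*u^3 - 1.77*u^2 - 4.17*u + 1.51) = -0.02*u^3 - 3.54*u^2 + 5.96*u + 2.53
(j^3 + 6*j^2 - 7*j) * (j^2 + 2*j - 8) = j^5 + 8*j^4 - 3*j^3 - 62*j^2 + 56*j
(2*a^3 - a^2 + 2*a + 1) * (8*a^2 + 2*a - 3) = 16*a^5 - 4*a^4 + 8*a^3 + 15*a^2 - 4*a - 3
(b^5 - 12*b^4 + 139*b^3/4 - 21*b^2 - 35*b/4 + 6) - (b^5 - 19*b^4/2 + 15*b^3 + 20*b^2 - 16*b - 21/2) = -5*b^4/2 + 79*b^3/4 - 41*b^2 + 29*b/4 + 33/2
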